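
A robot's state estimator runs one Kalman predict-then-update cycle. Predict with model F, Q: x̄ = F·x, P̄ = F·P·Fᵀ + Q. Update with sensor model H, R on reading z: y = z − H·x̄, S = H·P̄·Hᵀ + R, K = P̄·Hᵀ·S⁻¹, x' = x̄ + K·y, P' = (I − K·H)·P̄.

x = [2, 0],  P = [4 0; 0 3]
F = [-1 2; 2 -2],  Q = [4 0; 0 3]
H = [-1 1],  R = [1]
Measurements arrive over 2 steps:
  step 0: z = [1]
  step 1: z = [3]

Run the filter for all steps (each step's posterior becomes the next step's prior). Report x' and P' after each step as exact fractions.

step 0: x̄ = F·x = [-2, 4]
step 0: P̄ = F·P·Fᵀ + Q = [20 -20; -20 31]
step 0: y = z − H·x̄ = [-5]
step 0: S = H·P̄·Hᵀ + R = [92]
step 0: K = P̄·Hᵀ·S⁻¹ = [-10/23; 51/92]
step 0: x' = x̄ + K·y = [4/23, 113/92]
step 0: P' = (I − K·H)·P̄ = [60/23 50/23; 50/23 251/92]
step 1: x̄ = F·x = [105/46, -97/46]
step 1: P̄ = F·P·Fᵀ + Q = [203/23 -71/23; -71/23 160/23]
step 1: y = z − H·x̄ = [170/23]
step 1: S = H·P̄·Hᵀ + R = [528/23]
step 1: K = P̄·Hᵀ·S⁻¹ = [-137/264; 7/16]
step 1: x' = x̄ + K·y = [-205/132, 9/8]
step 1: P' = (I − K·H)·P̄ = [349/132 17/8; 17/8 41/16]

step 0: x' = [4/23, 113/92], P' = [60/23 50/23; 50/23 251/92]
step 1: x' = [-205/132, 9/8], P' = [349/132 17/8; 17/8 41/16]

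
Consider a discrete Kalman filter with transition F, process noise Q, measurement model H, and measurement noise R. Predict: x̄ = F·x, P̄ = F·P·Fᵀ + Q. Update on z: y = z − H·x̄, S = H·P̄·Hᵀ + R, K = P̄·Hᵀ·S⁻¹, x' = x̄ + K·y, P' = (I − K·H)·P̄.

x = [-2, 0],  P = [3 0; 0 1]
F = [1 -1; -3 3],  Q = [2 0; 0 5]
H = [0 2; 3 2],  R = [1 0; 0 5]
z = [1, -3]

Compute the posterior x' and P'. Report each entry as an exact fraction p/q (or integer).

x' = [-760/653, 2306/4571]
P' = [354/653 -96/653; -96/653 1123/4571]

x̄ = F·x = [-2, 6]
P̄ = F·P·Fᵀ + Q = [6 -12; -12 41]
y = z − H·x̄ = [-11, -9]
S = H·P̄·Hᵀ + R = [165 92; 92 79]
K = P̄·Hᵀ·S⁻¹ = [-192/653 174/653; 2246/4571 46/4571]
x' = x̄ + K·y = [-760/653, 2306/4571]
P' = (I − K·H)·P̄ = [354/653 -96/653; -96/653 1123/4571]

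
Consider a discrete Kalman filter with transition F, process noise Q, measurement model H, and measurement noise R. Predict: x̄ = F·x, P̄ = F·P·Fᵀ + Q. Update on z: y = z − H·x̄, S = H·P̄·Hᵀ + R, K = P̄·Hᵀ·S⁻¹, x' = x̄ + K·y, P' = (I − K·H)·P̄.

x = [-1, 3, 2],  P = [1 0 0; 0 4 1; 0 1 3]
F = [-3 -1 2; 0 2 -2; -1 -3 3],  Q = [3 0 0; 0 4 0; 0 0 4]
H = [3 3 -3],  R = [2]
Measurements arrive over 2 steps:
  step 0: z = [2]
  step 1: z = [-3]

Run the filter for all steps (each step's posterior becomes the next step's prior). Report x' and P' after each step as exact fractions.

step 0: x' = [971/185, -58/37, 554/185], P' = [3999/185 -266/37 2676/185; -266/37 168/37 -102/37; 2676/185 -102/37 2194/185]
step 1: x' = [-112308/55369, 8180/55369, -48277/55369], P' = [4935881/1052011 -2156492/1052011 143221/55369; -2156492/1052011 3142692/1052011 47296/55369; 143221/55369 47296/55369 195145/55369]

step 0: x̄ = F·x = [4, 2, -2]
step 0: P̄ = F·P·Fᵀ + Q = [24 -14 24; -14 24 -30; 24 -30 50]
step 0: y = z − H·x̄ = [-22]
step 0: S = H·P̄·Hᵀ + R = [740]
step 0: K = P̄·Hᵀ·S⁻¹ = [-21/370; 6/37; -42/185]
step 0: x' = x̄ + K·y = [971/185, -58/37, 554/185]
step 0: P' = (I − K·H)·P̄ = [3999/185 -266/37 2676/185; -266/37 168/37 -102/37; 2676/185 -102/37 2194/185]
step 1: x̄ = F·x = [-303/37, -1688/185, 1561/185]
step 1: P̄ = F·P·Fᵀ + Q = [1622/37 2104/37 -2093/37; 2104/37 16956/185 -16312/185; -2093/37 -16312/185 17189/185]
step 1: y = z − H·x̄ = [13737/185]
step 1: S = H·P̄·Hᵀ + R = [1052011/185]
step 1: K = P̄·Hᵀ·S⁻¹ = [87285/1052011; 131364/1052011; -6942/55369]
step 1: x' = x̄ + K·y = [-112308/55369, 8180/55369, -48277/55369]
step 1: P' = (I − K·H)·P̄ = [4935881/1052011 -2156492/1052011 143221/55369; -2156492/1052011 3142692/1052011 47296/55369; 143221/55369 47296/55369 195145/55369]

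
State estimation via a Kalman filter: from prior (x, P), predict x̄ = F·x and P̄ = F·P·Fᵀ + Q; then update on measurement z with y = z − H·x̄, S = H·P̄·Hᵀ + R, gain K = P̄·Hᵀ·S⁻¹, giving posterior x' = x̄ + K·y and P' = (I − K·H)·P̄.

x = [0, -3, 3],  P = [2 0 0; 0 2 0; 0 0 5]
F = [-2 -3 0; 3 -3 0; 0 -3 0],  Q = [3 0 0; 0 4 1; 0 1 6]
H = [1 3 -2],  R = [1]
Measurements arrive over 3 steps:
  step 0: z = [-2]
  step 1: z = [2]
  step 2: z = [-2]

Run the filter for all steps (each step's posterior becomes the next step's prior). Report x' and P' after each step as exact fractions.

step 0: x̄ = F·x = [9, 9, 9]
step 0: P̄ = F·P·Fᵀ + Q = [29 6 18; 6 40 19; 18 19 24]
step 0: y = z − H·x̄ = [-20]
step 0: S = H·P̄·Hᵀ + R = [222]
step 0: K = P̄·Hᵀ·S⁻¹ = [11/222; 44/111; 9/74]
step 0: x' = x̄ + K·y = [889/111, 119/111, 243/37]
step 0: P' = (I − K·H)·P̄ = [6317/222 182/111 1233/74; 182/111 568/111 307/37; 1233/74 307/37 1533/74]
step 1: x̄ = F·x = [-2135/111, 770/37, -119/37]
step 1: P̄ = F·P·Fᵀ + Q = [20263/111 -4795/37 2068/37; -4795/37 20471/74 1195/37; 2068/37 1195/37 1926/37]
step 1: y = z − H·x̄ = [-5287/111]
step 1: S = H·P̄·Hᵀ + R = [331397/222]
step 1: K = P̄·Hᵀ·S⁻¹ = [-70600/331397; 141129/331397; 10806/331397]
step 1: x' = x̄ + K·y = [-3011445/331397, 174577/331397, -1580541/331397]
step 1: P' = (I − K·H)·P̄ = [38044301/331397 1934305/331397 21958908/331397; 1934305/331397 1958060/331397 3833678/331397; 21958908/331397 3833678/331397 16724568/331397]
step 2: x̄ = F·x = [5499159/331397, -9558066/331397, -523731/331397]
step 2: P̄ = F·P·Fᵀ + Q = [194005595/331397 -216446181/331397 29228370/331397; -216446181/331397 326529347/331397 545192/331397; 29228370/331397 545192/331397 19610922/331397]
step 2: y = z − H·x̄ = [21464783/331397]
step 2: S = H·P̄·Hᵀ + R = [1789411933/331397]
step 2: K = P̄·Hᵀ·S⁻¹ = [-513789688/1789411933; 762051476/1789411933; -8357898/1789411933]
step 2: x' = x̄ + K·y = [-83376667/41614231, -52353970/41614231, -78355467/41614231]
step 2: P' = (I − K·H)·P̄ = [250986228803/1789411933 12742453795/1789411933 144863689938/1789411933; 12742453795/1789411933 10781805275/1789411933 22162909072/1789411933; 144863689938/1789411933 22162909072/1789411933 105680387526/1789411933]

step 0: x' = [889/111, 119/111, 243/37], P' = [6317/222 182/111 1233/74; 182/111 568/111 307/37; 1233/74 307/37 1533/74]
step 1: x' = [-3011445/331397, 174577/331397, -1580541/331397], P' = [38044301/331397 1934305/331397 21958908/331397; 1934305/331397 1958060/331397 3833678/331397; 21958908/331397 3833678/331397 16724568/331397]
step 2: x' = [-83376667/41614231, -52353970/41614231, -78355467/41614231], P' = [250986228803/1789411933 12742453795/1789411933 144863689938/1789411933; 12742453795/1789411933 10781805275/1789411933 22162909072/1789411933; 144863689938/1789411933 22162909072/1789411933 105680387526/1789411933]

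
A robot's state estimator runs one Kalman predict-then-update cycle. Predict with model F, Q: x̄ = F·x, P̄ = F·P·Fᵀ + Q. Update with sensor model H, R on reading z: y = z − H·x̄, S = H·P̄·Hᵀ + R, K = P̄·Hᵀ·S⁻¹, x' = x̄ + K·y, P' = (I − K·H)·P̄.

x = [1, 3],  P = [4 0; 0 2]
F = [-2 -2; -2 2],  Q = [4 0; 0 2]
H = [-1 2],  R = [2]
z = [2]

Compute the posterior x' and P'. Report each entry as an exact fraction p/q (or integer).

x̄ = F·x = [-8, 4]
P̄ = F·P·Fᵀ + Q = [28 8; 8 26]
y = z − H·x̄ = [-14]
S = H·P̄·Hᵀ + R = [102]
K = P̄·Hᵀ·S⁻¹ = [-2/17; 22/51]
x' = x̄ + K·y = [-108/17, -104/51]
P' = (I − K·H)·P̄ = [452/17 224/17; 224/17 358/51]

x' = [-108/17, -104/51]
P' = [452/17 224/17; 224/17 358/51]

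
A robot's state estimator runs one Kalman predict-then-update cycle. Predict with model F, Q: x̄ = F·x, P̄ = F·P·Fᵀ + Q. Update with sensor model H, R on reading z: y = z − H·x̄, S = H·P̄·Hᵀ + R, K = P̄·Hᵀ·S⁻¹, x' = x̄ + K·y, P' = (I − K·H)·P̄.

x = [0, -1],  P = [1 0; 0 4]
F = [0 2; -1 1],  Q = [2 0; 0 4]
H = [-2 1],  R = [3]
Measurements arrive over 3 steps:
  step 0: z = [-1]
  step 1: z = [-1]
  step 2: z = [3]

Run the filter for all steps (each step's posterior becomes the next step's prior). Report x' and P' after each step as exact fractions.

step 0: x̄ = F·x = [-2, -1]
step 0: P̄ = F·P·Fᵀ + Q = [18 8; 8 9]
step 0: y = z − H·x̄ = [-4]
step 0: S = H·P̄·Hᵀ + R = [52]
step 0: K = P̄·Hᵀ·S⁻¹ = [-7/13; -7/52]
step 0: x' = x̄ + K·y = [2/13, -6/13]
step 0: P' = (I − K·H)·P̄ = [38/13 55/13; 55/13 419/52]
step 1: x̄ = F·x = [-12/13, -8/13]
step 1: P̄ = F·P·Fᵀ + Q = [445/13 199/26; 199/26 339/52]
step 1: y = z − H·x̄ = [-29/13]
step 1: S = H·P̄·Hᵀ + R = [6023/52]
step 1: K = P̄·Hᵀ·S⁻¹ = [-3162/6023; -457/6023]
step 1: x' = x̄ + K·y = [1494/6023, -2687/6023]
step 1: P' = (I − K·H)·P̄ = [13898/6023 18310/6023; 18310/6023 35249/6023]
step 2: x̄ = F·x = [-5374/6023, -4181/6023]
step 2: P̄ = F·P·Fᵀ + Q = [153042/6023 33878/6023; 33878/6023 36619/6023]
step 2: y = z − H·x̄ = [11502/6023]
step 2: S = H·P̄·Hᵀ + R = [531344/6023]
step 2: K = P̄·Hᵀ·S⁻¹ = [-12373/24152; -31137/531344]
step 2: x' = x̄ + K·y = [-22589/12076, -214153/265672]
step 2: P' = (I − K·H)·P̄ = [27251/12076 71885/24152; 71885/24152 3069529/531344]

step 0: x' = [2/13, -6/13], P' = [38/13 55/13; 55/13 419/52]
step 1: x' = [1494/6023, -2687/6023], P' = [13898/6023 18310/6023; 18310/6023 35249/6023]
step 2: x' = [-22589/12076, -214153/265672], P' = [27251/12076 71885/24152; 71885/24152 3069529/531344]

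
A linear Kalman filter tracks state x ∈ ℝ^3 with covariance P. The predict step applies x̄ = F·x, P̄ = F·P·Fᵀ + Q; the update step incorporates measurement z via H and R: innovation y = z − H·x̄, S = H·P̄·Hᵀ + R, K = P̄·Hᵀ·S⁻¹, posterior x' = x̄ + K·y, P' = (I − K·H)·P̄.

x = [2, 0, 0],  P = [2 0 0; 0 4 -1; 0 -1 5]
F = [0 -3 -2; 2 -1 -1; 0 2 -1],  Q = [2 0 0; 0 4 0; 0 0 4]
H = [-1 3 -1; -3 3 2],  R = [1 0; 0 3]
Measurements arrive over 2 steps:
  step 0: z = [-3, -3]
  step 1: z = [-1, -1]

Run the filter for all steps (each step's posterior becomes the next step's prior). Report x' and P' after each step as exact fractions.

step 0: x̄ = F·x = [0, 4, 0]
step 0: P̄ = F·P·Fᵀ + Q = [46 17 -13; 17 19 -2; -13 -2 29]
step 0: y = z − H·x̄ = [-15, -15]
step 0: S = H·P̄·Hᵀ + R = [131 28; 28 530]
step 0: K = P̄·Hᵀ·S⁻¹ = [6352/34323 -15307/68646; 11102/34323 -457/34323; -2368/11441 4179/22882]
step 0: x' = x̄ + K·y = [13015/22882, -7461/11441, 8355/22882]
step 0: P' = (I − K·H)·P̄ = [1199353/68646 332014/34323 260009/22882; 332014/34323 186767/34323 72395/11441; 260009/22882 72395/11441 179097/22882]
step 1: x̄ = F·x = [14028/11441, 32597/22882, -2247/1346]
step 1: P̄ = F·P·Fᵀ + Q = [1810117/11441 -456207/11441 -15696/673; -456207/11441 358447/22882 8861/1346; -15696/673 8861/1346 33443/4038]
step 1: y = z − H·x̄ = [-65408/11441, 39893/22882]
step 1: S = H·P̄·Hᵀ + R = [15842975/34323 36862379/34323; 36862379/34323 183809641/68646]
step 1: K = P̄·Hᵀ·S⁻¹ = [468527062/5664469191 -1543743772/5664469191; 500930692/1888156397 -74142889/1888156397; -480270128/1888156397 267577671/1888156397]
step 1: x' = x̄ + K·y = [525113498/1888156397, -303264470/1888156397, 60126164/1888156397]
step 1: P' = (I − K·H)·P̄ = [26042092847/5664469191 4685788409/1888156397 5220491924/1888156397; 4685788409/1888156397 2689819418/1888156397 2882739153/1888156397; 5220491924/1888156397 2882739153/1888156397 3907995663/1888156397]

step 0: x' = [13015/22882, -7461/11441, 8355/22882], P' = [1199353/68646 332014/34323 260009/22882; 332014/34323 186767/34323 72395/11441; 260009/22882 72395/11441 179097/22882]
step 1: x' = [525113498/1888156397, -303264470/1888156397, 60126164/1888156397], P' = [26042092847/5664469191 4685788409/1888156397 5220491924/1888156397; 4685788409/1888156397 2689819418/1888156397 2882739153/1888156397; 5220491924/1888156397 2882739153/1888156397 3907995663/1888156397]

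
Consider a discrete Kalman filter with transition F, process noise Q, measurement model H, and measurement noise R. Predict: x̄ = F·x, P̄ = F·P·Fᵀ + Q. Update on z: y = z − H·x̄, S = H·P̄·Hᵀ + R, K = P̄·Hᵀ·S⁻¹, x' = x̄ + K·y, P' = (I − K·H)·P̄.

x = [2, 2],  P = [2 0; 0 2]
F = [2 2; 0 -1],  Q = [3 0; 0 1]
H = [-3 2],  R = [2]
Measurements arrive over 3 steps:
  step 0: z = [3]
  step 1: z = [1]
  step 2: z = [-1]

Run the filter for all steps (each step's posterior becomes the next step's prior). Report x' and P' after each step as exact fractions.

step 0: x' = [-151/233, 92/233], P' = [202/233 238/233; 238/233 375/233]
step 1: x' = [-11983/20603, -7694/20603], P' = [35278/61809 35732/61809; 35732/61809 58492/61809]
step 2: x' = [355773/2096693, -2111276/10483465], P' = [1196746/2096693 1211922/2096693; 1211922/2096693 9895361/10483465]

step 0: x̄ = F·x = [8, -2]
step 0: P̄ = F·P·Fᵀ + Q = [19 -4; -4 3]
step 0: y = z − H·x̄ = [31]
step 0: S = H·P̄·Hᵀ + R = [233]
step 0: K = P̄·Hᵀ·S⁻¹ = [-65/233; 18/233]
step 0: x' = x̄ + K·y = [-151/233, 92/233]
step 0: P' = (I − K·H)·P̄ = [202/233 238/233; 238/233 375/233]
step 1: x̄ = F·x = [-118/233, -92/233]
step 1: P̄ = F·P·Fᵀ + Q = [4911/233 -1226/233; -1226/233 608/233]
step 1: y = z − H·x̄ = [63/233]
step 1: S = H·P̄·Hᵀ + R = [61809/233]
step 1: K = P̄·Hᵀ·S⁻¹ = [-17185/61809; 4894/61809]
step 1: x' = x̄ + K·y = [-11983/20603, -7694/20603]
step 1: P' = (I − K·H)·P̄ = [35278/61809 35732/61809; 35732/61809 58492/61809]
step 2: x̄ = F·x = [-39354/20603, 7694/20603]
step 2: P̄ = F·P·Fᵀ + Q = [282121/20603 -62816/20603; -62816/20603 120301/61809]
step 2: y = z − H·x̄ = [-154053/20603]
step 2: S = H·P̄·Hᵀ + R = [10483465/61809]
step 2: K = P̄·Hᵀ·S⁻¹ = [-583197/2096693; 805946/10483465]
step 2: x' = x̄ + K·y = [355773/2096693, -2111276/10483465]
step 2: P' = (I − K·H)·P̄ = [1196746/2096693 1211922/2096693; 1211922/2096693 9895361/10483465]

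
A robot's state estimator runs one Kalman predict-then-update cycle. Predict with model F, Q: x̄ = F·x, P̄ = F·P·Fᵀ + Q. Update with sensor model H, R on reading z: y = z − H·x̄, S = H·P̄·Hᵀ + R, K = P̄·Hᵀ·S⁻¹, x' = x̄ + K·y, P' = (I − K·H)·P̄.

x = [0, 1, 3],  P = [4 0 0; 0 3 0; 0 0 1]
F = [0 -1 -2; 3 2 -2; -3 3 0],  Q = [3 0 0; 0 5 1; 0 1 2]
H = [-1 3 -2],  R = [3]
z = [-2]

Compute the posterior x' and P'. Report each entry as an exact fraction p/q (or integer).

x' = [-1124/161, -29/14, 225/161]
P' = [4828/483 -17/7 -4175/483; -17/7 177/14 139/7; -4175/483 139/7 16603/483]

x̄ = F·x = [-7, -4, 3]
P̄ = F·P·Fᵀ + Q = [10 -2 -9; -2 57 -17; -9 -17 65]
y = z − H·x̄ = [9]
S = H·P̄·Hᵀ + R = [966]
K = P̄·Hᵀ·S⁻¹ = [1/483; 3/14; -86/483]
x' = x̄ + K·y = [-1124/161, -29/14, 225/161]
P' = (I − K·H)·P̄ = [4828/483 -17/7 -4175/483; -17/7 177/14 139/7; -4175/483 139/7 16603/483]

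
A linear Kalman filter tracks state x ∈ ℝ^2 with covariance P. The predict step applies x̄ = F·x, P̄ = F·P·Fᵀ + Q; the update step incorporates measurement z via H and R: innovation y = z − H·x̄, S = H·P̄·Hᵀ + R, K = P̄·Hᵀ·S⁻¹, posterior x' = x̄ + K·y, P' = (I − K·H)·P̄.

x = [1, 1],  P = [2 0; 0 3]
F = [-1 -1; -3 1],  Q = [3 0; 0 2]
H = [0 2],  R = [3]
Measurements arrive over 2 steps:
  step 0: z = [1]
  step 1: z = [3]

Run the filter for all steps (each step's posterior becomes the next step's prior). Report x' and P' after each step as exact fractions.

step 0: x̄ = F·x = [-2, -2]
step 0: P̄ = F·P·Fᵀ + Q = [8 3; 3 23]
step 0: y = z − H·x̄ = [5]
step 0: S = H·P̄·Hᵀ + R = [95]
step 0: K = P̄·Hᵀ·S⁻¹ = [6/95; 46/95]
step 0: x' = x̄ + K·y = [-32/19, 8/19]
step 0: P' = (I − K·H)·P̄ = [724/95 9/95; 9/95 69/95]
step 1: x̄ = F·x = [24/19, 104/19]
step 1: P̄ = F·P·Fᵀ + Q = [1096/95 2121/95; 2121/95 6721/95]
step 1: y = z − H·x̄ = [-151/19]
step 1: S = H·P̄·Hᵀ + R = [27169/95]
step 1: K = P̄·Hᵀ·S⁻¹ = [42/269; 13442/27169]
step 1: x' = x̄ + K·y = [6/269, 41886/27169]
step 1: P' = (I − K·H)·P̄ = [1228/269 63/269; 63/269 20163/27169]

step 0: x' = [-32/19, 8/19], P' = [724/95 9/95; 9/95 69/95]
step 1: x' = [6/269, 41886/27169], P' = [1228/269 63/269; 63/269 20163/27169]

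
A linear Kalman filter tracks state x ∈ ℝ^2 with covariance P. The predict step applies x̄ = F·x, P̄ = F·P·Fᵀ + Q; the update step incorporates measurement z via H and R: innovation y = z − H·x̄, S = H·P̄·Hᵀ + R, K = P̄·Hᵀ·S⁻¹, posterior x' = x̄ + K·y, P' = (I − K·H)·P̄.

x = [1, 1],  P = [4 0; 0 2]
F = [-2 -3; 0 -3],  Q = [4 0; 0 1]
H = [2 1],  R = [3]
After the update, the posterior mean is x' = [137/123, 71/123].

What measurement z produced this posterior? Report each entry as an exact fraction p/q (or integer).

x̄ = F·x = [-5, -3]
P̄ = F·P·Fᵀ + Q = [38 18; 18 19]
S = H·P̄·Hᵀ + R = [246]
K = P̄·Hᵀ·S⁻¹ = [47/123; 55/246]
x' − x̄ = [752/123, 440/123] = K·y
y = (KᵀK)⁻¹·Kᵀ·(x' − x̄) = [16]
z = y + H·x̄ = [16] + [-13] = [3]

z = [3]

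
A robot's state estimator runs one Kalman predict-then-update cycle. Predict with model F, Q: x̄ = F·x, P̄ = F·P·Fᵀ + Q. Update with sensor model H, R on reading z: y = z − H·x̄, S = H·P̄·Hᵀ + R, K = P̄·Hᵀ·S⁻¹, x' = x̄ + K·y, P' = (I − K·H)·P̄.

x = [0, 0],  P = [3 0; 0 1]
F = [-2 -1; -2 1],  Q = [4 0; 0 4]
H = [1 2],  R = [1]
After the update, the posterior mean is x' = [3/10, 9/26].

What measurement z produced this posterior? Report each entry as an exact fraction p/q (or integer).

z = [1]

x̄ = F·x = [0, 0]
P̄ = F·P·Fᵀ + Q = [17 11; 11 17]
S = H·P̄·Hᵀ + R = [130]
K = P̄·Hᵀ·S⁻¹ = [3/10; 9/26]
x' − x̄ = [3/10, 9/26] = K·y
y = (KᵀK)⁻¹·Kᵀ·(x' − x̄) = [1]
z = y + H·x̄ = [1] + [0] = [1]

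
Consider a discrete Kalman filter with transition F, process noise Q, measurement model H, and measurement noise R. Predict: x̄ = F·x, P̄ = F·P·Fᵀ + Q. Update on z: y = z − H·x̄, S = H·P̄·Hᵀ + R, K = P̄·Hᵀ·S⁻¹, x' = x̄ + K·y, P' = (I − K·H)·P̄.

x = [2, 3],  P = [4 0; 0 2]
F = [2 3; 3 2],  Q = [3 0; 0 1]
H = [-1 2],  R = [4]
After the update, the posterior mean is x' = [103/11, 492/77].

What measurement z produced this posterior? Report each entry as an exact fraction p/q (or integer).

z = [3]

x̄ = F·x = [13, 12]
P̄ = F·P·Fᵀ + Q = [37 36; 36 45]
S = H·P̄·Hᵀ + R = [77]
K = P̄·Hᵀ·S⁻¹ = [5/11; 54/77]
x' − x̄ = [-40/11, -432/77] = K·y
y = (KᵀK)⁻¹·Kᵀ·(x' − x̄) = [-8]
z = y + H·x̄ = [-8] + [11] = [3]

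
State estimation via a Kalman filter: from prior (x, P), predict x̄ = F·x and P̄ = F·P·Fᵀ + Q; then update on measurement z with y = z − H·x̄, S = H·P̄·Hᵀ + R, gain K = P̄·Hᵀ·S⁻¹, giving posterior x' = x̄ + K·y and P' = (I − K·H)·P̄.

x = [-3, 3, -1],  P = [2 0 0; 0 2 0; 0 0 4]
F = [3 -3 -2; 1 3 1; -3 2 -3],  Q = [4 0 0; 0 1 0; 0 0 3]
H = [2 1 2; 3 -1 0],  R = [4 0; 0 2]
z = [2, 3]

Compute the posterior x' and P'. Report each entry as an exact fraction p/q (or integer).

x' = [-14146/81861, -265936/81861, 82828/27287]
P' = [137104/81861 364804/81861 -105874/27287; 364804/81861 1117888/81861 -306210/27287; -105874/27287 -306210/27287 284351/27287]

x̄ = F·x = [-16, 5, 18]
P̄ = F·P·Fᵀ + Q = [56 -20 -6; -20 25 -6; -6 -6 65]
y = z − H·x̄ = [-7, 56]
S = H·P̄·Hᵀ + R = [361 267; 267 651]
K = P̄·Hᵀ·S⁻¹ = [314/27287 23254/81861; 853/27287 -11738/81861; 12686/27287 -5706/27287]
x' = x̄ + K·y = [-14146/81861, -265936/81861, 82828/27287]
P' = (I − K·H)·P̄ = [137104/81861 364804/81861 -105874/27287; 364804/81861 1117888/81861 -306210/27287; -105874/27287 -306210/27287 284351/27287]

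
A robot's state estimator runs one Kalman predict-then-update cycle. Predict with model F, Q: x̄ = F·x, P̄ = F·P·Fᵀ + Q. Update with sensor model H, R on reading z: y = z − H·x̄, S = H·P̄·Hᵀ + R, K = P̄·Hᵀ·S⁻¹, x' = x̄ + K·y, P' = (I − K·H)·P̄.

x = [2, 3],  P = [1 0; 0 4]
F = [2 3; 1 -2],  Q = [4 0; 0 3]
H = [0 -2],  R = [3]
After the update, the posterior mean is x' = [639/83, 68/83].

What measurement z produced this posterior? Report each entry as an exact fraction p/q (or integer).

z = [-2]

x̄ = F·x = [13, -4]
P̄ = F·P·Fᵀ + Q = [44 -22; -22 20]
S = H·P̄·Hᵀ + R = [83]
K = P̄·Hᵀ·S⁻¹ = [44/83; -40/83]
x' − x̄ = [-440/83, 400/83] = K·y
y = (KᵀK)⁻¹·Kᵀ·(x' − x̄) = [-10]
z = y + H·x̄ = [-10] + [8] = [-2]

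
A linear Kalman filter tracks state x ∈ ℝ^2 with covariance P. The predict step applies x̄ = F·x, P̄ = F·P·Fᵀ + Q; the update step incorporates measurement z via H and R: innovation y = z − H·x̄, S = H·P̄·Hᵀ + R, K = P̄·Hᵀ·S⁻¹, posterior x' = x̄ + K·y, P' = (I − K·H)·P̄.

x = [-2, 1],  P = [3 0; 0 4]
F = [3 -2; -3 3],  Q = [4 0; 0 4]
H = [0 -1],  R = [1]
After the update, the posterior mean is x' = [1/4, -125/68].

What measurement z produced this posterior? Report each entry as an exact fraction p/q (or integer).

x̄ = F·x = [-8, 9]
P̄ = F·P·Fᵀ + Q = [47 -51; -51 67]
S = H·P̄·Hᵀ + R = [68]
K = P̄·Hᵀ·S⁻¹ = [3/4; -67/68]
x' − x̄ = [33/4, -737/68] = K·y
y = (KᵀK)⁻¹·Kᵀ·(x' − x̄) = [11]
z = y + H·x̄ = [11] + [-9] = [2]

z = [2]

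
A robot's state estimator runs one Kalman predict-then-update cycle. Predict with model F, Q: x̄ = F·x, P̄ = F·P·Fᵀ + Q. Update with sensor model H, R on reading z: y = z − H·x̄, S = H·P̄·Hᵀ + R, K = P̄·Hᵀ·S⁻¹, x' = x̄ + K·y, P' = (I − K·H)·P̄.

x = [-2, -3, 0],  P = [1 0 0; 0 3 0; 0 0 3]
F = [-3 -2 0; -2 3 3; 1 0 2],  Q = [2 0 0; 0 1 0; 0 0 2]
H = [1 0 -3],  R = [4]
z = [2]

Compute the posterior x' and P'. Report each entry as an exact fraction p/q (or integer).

x̄ = F·x = [12, -5, -2]
P̄ = F·P·Fᵀ + Q = [23 -12 -3; -12 59 16; -3 16 15]
y = z − H·x̄ = [-16]
S = H·P̄·Hᵀ + R = [180]
K = P̄·Hᵀ·S⁻¹ = [8/45; -1/3; -4/15]
x' = x̄ + K·y = [412/45, 1/3, 34/15]
P' = (I − K·H)·P̄ = [779/45 -4/3 83/15; -4/3 39 0; 83/15 0 11/5]

x' = [412/45, 1/3, 34/15]
P' = [779/45 -4/3 83/15; -4/3 39 0; 83/15 0 11/5]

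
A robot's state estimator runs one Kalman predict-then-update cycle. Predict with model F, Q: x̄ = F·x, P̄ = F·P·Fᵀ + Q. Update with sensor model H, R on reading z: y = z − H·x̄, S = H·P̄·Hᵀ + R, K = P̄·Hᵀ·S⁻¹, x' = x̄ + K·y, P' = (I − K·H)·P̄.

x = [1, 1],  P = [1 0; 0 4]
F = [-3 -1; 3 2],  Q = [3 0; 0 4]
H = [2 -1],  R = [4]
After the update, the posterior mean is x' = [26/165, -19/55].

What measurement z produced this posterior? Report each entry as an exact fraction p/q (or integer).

x̄ = F·x = [-4, 5]
P̄ = F·P·Fᵀ + Q = [16 -17; -17 29]
S = H·P̄·Hᵀ + R = [165]
K = P̄·Hᵀ·S⁻¹ = [49/165; -21/55]
x' − x̄ = [686/165, -294/55] = K·y
y = (KᵀK)⁻¹·Kᵀ·(x' − x̄) = [14]
z = y + H·x̄ = [14] + [-13] = [1]

z = [1]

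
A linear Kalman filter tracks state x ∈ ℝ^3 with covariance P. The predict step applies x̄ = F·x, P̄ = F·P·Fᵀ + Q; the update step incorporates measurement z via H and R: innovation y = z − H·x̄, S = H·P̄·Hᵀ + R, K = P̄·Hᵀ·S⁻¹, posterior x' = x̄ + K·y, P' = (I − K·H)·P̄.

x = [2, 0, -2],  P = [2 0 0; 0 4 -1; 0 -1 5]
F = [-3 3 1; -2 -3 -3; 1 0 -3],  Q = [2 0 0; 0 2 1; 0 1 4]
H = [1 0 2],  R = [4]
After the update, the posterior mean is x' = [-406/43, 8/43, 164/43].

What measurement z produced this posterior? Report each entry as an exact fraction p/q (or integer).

z = [-2]

x̄ = F·x = [-8, 2, 8]
P̄ = F·P·Fᵀ + Q = [55 -27 -12; -27 73 33; -12 33 51]
S = H·P̄·Hᵀ + R = [215]
K = P̄·Hᵀ·S⁻¹ = [31/215; 39/215; 18/43]
x' − x̄ = [-62/43, -78/43, -180/43] = K·y
y = (KᵀK)⁻¹·Kᵀ·(x' − x̄) = [-10]
z = y + H·x̄ = [-10] + [8] = [-2]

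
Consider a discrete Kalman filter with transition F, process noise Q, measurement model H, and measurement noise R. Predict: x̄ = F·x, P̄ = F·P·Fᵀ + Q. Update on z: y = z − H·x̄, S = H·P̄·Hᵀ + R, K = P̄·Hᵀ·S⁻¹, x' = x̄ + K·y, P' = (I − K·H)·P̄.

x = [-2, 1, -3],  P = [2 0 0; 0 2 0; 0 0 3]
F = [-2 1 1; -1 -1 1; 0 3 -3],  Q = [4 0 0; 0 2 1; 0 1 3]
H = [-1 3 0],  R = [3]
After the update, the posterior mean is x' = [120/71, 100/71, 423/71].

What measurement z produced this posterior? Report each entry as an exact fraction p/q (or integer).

x̄ = F·x = [2, -2, 12]
P̄ = F·P·Fᵀ + Q = [17 5 -3; 5 9 -14; -3 -14 48]
S = H·P̄·Hᵀ + R = [71]
K = P̄·Hᵀ·S⁻¹ = [-2/71; 22/71; -39/71]
x' − x̄ = [-22/71, 242/71, -429/71] = K·y
y = (KᵀK)⁻¹·Kᵀ·(x' − x̄) = [11]
z = y + H·x̄ = [11] + [-8] = [3]

z = [3]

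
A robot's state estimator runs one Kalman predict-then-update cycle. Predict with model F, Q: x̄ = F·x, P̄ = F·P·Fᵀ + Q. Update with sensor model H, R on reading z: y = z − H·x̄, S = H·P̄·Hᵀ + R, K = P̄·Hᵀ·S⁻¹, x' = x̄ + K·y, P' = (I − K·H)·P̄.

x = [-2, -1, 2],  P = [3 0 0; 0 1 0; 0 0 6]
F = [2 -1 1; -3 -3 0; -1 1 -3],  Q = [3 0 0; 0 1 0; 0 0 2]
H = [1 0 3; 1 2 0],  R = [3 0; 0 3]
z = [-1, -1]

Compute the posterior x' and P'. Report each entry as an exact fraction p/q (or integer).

x' = [-35563/44686, 2793/22343, -1945/22343]
P' = [599259/44686 -154173/22343 -103059/22343; -154173/22343 95556/22343 52947/22343; -103059/22343 52947/22343 42805/22343]

x̄ = F·x = [-1, 9, -5]
P̄ = F·P·Fᵀ + Q = [22 -15 -25; -15 37 6; -25 6 60]
y = z − H·x̄ = [15, -18]
S = H·P̄·Hᵀ + R = [415 -47; -47 113]
K = P̄·Hᵀ·S⁻¹ = [-6365/44686 -5811/44686; 1556/22343 12313/22343; 8452/22343 945/22343]
x' = x̄ + K·y = [-35563/44686, 2793/22343, -1945/22343]
P' = (I − K·H)·P̄ = [599259/44686 -154173/22343 -103059/22343; -154173/22343 95556/22343 52947/22343; -103059/22343 52947/22343 42805/22343]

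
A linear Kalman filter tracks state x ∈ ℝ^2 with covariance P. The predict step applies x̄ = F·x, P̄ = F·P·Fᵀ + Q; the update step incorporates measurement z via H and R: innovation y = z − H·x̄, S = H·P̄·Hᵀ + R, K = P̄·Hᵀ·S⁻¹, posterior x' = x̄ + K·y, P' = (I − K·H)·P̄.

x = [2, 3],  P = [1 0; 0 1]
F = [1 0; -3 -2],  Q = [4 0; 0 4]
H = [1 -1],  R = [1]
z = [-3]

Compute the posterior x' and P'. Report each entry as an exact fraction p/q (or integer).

x̄ = F·x = [2, -12]
P̄ = F·P·Fᵀ + Q = [5 -3; -3 17]
y = z − H·x̄ = [-17]
S = H·P̄·Hᵀ + R = [29]
K = P̄·Hᵀ·S⁻¹ = [8/29; -20/29]
x' = x̄ + K·y = [-78/29, -8/29]
P' = (I − K·H)·P̄ = [81/29 73/29; 73/29 93/29]

x' = [-78/29, -8/29]
P' = [81/29 73/29; 73/29 93/29]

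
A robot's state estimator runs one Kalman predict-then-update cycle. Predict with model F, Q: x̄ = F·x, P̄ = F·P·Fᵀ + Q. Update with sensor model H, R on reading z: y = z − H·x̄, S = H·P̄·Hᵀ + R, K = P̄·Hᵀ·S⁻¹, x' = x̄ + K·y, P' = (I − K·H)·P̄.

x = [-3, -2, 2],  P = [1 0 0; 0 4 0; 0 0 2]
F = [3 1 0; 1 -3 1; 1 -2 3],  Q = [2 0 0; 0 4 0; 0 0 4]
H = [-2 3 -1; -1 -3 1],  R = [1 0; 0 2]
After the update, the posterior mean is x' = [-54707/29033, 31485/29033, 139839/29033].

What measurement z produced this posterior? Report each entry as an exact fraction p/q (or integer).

z = [2, 3]

x̄ = F·x = [-11, 5, 7]
P̄ = F·P·Fᵀ + Q = [15 -9 -5; -9 43 31; -5 31 39]
S = H·P̄·Hᵀ + R = [389 -232; -232 213]
K = P̄·Hᵀ·S⁻¹ = [-9452/29033 -9341/29033; 4060/29033 -7709/29033; 2264/29033 -4213/29033]
x' − x̄ = [264656/29033, -113680/29033, -63392/29033] = K·y
y = (KᵀK)⁻¹·Kᵀ·(x' − x̄) = [-28, 0]
z = y + H·x̄ = [-28, 0] + [30, 3] = [2, 3]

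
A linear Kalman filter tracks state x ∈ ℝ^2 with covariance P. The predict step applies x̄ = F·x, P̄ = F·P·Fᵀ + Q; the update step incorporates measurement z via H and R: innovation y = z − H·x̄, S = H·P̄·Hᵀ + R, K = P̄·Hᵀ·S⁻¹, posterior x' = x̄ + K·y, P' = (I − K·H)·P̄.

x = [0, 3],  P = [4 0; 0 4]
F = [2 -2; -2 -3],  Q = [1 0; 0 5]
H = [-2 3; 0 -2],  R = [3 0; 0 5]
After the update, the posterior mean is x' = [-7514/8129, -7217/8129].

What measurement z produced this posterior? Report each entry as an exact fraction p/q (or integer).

x̄ = F·x = [-6, -9]
P̄ = F·P·Fᵀ + Q = [33 8; 8 57]
S = H·P̄·Hᵀ + R = [552 -310; -310 233]
K = P̄·Hᵀ·S⁻¹ = [-7373/16258 -5463/8129; 775/32516 -7439/16258]
x' − x̄ = [41260/8129, 65944/8129] = K·y
y = (KᵀK)⁻¹·Kᵀ·(x' − x̄) = [14, -17]
z = y + H·x̄ = [14, -17] + [-15, 18] = [-1, 1]

z = [-1, 1]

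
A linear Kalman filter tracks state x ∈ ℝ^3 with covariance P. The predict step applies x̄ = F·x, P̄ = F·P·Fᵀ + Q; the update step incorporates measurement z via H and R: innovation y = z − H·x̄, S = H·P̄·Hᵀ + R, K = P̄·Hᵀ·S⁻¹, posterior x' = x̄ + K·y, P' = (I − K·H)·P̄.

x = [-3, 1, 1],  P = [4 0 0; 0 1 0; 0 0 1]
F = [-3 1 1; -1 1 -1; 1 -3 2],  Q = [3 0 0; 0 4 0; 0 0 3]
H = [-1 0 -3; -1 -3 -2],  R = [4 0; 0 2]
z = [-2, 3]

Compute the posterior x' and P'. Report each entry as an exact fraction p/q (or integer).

x̄ = F·x = [11, 3, -4]
P̄ = F·P·Fᵀ + Q = [41 12 -13; 12 10 -9; -13 -9 20]
y = z − H·x̄ = [-3, 15]
S = H·P̄·Hᵀ + R = [147 51; 51 125]
K = P̄·Hᵀ·S⁻¹ = [2351/15774 -2465/5258; 1033/5258 -1431/5258; -5875/15774 799/5258]
x' = x̄ + K·y = [9256/2629, -4395/2629, -1586/2629]
P' = (I − K·H)·P̄ = [274291/15774 -7819/5258 -94565/15774; -7819/5258 2741/5258 1229/5258; -94565/15774 1229/5258 39355/15774]

x' = [9256/2629, -4395/2629, -1586/2629]
P' = [274291/15774 -7819/5258 -94565/15774; -7819/5258 2741/5258 1229/5258; -94565/15774 1229/5258 39355/15774]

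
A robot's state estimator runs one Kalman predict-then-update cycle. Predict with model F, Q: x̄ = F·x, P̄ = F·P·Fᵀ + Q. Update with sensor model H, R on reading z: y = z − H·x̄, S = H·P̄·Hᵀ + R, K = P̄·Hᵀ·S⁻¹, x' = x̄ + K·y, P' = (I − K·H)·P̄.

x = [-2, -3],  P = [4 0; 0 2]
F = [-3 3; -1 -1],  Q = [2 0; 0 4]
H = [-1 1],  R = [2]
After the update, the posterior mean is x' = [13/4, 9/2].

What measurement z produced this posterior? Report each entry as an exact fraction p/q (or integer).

z = [1]

x̄ = F·x = [-3, 5]
P̄ = F·P·Fᵀ + Q = [56 6; 6 10]
S = H·P̄·Hᵀ + R = [56]
K = P̄·Hᵀ·S⁻¹ = [-25/28; 1/14]
x' − x̄ = [25/4, -1/2] = K·y
y = (KᵀK)⁻¹·Kᵀ·(x' − x̄) = [-7]
z = y + H·x̄ = [-7] + [8] = [1]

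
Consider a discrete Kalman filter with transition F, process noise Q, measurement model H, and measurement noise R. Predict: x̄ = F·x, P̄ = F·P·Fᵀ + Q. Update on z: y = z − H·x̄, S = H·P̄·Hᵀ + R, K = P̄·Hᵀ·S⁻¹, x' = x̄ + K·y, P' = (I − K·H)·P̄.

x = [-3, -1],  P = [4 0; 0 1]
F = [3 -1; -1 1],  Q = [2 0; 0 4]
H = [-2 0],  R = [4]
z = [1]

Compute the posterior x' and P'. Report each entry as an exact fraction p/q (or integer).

x' = [-11/16, -7/16]
P' = [39/40 -13/40; -13/40 191/40]

x̄ = F·x = [-8, 2]
P̄ = F·P·Fᵀ + Q = [39 -13; -13 9]
y = z − H·x̄ = [-15]
S = H·P̄·Hᵀ + R = [160]
K = P̄·Hᵀ·S⁻¹ = [-39/80; 13/80]
x' = x̄ + K·y = [-11/16, -7/16]
P' = (I − K·H)·P̄ = [39/40 -13/40; -13/40 191/40]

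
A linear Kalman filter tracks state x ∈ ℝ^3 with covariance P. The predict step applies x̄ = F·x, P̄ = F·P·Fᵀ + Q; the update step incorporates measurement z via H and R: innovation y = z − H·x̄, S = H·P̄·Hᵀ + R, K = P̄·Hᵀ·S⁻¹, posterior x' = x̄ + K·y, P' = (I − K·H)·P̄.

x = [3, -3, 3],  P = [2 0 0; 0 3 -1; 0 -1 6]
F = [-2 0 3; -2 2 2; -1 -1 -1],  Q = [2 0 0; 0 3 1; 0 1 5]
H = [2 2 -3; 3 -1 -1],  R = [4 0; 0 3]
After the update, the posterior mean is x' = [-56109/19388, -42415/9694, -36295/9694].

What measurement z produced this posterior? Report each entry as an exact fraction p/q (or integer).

z = [-3, -1]

x̄ = F·x = [3, -6, -3]
P̄ = F·P·Fᵀ + Q = [64 38 -11; 38 39 -9; -11 -9 14]
S = H·P̄·Hᵀ + R = [1086 612; 612 452]
K = P̄·Hᵀ·S⁻¹ = [256/4847 5691/19388; 7601/29082 -1629/9694; -1726/14541 743/9694]
x' − x̄ = [-114273/19388, 15749/9694, -7213/9694] = K·y
y = (KᵀK)⁻¹·Kᵀ·(x' − x̄) = [-6, -19]
z = y + H·x̄ = [-6, -19] + [3, 18] = [-3, -1]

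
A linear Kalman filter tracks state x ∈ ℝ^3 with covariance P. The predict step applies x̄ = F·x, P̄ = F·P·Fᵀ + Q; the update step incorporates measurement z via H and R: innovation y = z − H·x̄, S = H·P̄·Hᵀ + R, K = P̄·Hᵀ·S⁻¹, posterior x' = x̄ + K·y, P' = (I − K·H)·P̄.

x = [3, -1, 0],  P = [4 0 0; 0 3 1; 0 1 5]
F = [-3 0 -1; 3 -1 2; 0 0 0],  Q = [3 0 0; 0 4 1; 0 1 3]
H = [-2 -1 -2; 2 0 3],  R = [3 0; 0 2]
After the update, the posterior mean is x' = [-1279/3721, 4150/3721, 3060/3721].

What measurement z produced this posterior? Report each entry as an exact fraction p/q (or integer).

z = [-2, 2]

x̄ = F·x = [-9, 10, 0]
P̄ = F·P·Fᵀ + Q = [44 -45 0; -45 59 1; 0 1 3]
S = H·P̄·Hᵀ + R = [74 -107; -107 205]
K = P̄·Hᵀ·S⁻¹ = [601/3721 1911/3721; -3364/3721 -3335/3721; -472/3721 -83/3721]
x' − x̄ = [32210/3721, -33060/3721, 3060/3721] = K·y
y = (KᵀK)⁻¹·Kᵀ·(x' − x̄) = [-10, 20]
z = y + H·x̄ = [-10, 20] + [8, -18] = [-2, 2]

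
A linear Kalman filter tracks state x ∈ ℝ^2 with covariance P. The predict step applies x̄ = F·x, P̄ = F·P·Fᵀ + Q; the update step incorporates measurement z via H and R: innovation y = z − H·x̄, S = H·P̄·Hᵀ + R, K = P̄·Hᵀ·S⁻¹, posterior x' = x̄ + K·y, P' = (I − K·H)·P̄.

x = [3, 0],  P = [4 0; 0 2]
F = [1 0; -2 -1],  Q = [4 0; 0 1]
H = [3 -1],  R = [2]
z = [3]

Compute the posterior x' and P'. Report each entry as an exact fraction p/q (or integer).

x' = [13/47, -110/47]
P' = [104/141 248/141; 248/141 830/141]

x̄ = F·x = [3, -6]
P̄ = F·P·Fᵀ + Q = [8 -8; -8 19]
y = z − H·x̄ = [-12]
S = H·P̄·Hᵀ + R = [141]
K = P̄·Hᵀ·S⁻¹ = [32/141; -43/141]
x' = x̄ + K·y = [13/47, -110/47]
P' = (I − K·H)·P̄ = [104/141 248/141; 248/141 830/141]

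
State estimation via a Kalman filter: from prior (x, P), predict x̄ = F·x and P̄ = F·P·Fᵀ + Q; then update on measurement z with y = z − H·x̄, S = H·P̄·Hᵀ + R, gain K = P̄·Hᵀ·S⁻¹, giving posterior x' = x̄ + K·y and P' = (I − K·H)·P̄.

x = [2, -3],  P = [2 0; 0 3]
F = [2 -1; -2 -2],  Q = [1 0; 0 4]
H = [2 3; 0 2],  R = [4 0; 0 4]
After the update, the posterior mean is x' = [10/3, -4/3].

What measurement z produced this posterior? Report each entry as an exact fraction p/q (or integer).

z = [2, -2]

x̄ = F·x = [7, 2]
P̄ = F·P·Fᵀ + Q = [12 -2; -2 24]
S = H·P̄·Hᵀ + R = [244 136; 136 100]
K = P̄·Hᵀ·S⁻¹ = [293/738 -214/369; 17/369 154/369]
x' − x̄ = [-11/3, -10/3] = K·y
y = (KᵀK)⁻¹·Kᵀ·(x' − x̄) = [-18, -6]
z = y + H·x̄ = [-18, -6] + [20, 4] = [2, -2]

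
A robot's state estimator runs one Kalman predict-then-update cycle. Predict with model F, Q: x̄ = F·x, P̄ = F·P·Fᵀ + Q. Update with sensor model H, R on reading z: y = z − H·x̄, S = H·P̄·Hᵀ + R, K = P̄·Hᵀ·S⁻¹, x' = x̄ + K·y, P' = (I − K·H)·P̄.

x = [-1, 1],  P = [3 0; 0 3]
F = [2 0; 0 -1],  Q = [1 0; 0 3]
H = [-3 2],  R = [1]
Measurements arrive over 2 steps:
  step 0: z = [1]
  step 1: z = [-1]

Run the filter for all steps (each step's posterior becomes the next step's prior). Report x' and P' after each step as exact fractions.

step 0: x̄ = F·x = [-2, -1]
step 0: P̄ = F·P·Fᵀ + Q = [13 0; 0 6]
step 0: y = z − H·x̄ = [-3]
step 0: S = H·P̄·Hᵀ + R = [142]
step 0: K = P̄·Hᵀ·S⁻¹ = [-39/142; 6/71]
step 0: x' = x̄ + K·y = [-167/142, -89/71]
step 0: P' = (I − K·H)·P̄ = [325/142 234/71; 234/71 354/71]
step 1: x̄ = F·x = [-167/71, 89/71]
step 1: P̄ = F·P·Fᵀ + Q = [721/71 -468/71; -468/71 567/71]
step 1: y = z − H·x̄ = [-750/71]
step 1: S = H·P̄·Hᵀ + R = [14444/71]
step 1: K = P̄·Hᵀ·S⁻¹ = [-3099/14444; 1269/7222]
step 1: x' = x̄ + K·y = [-619/7222, -2176/3611]
step 1: P' = (I − K·H)·P̄ = [11413/14444 7785/7222; 7785/7222 6156/3611]

step 0: x' = [-167/142, -89/71], P' = [325/142 234/71; 234/71 354/71]
step 1: x' = [-619/7222, -2176/3611], P' = [11413/14444 7785/7222; 7785/7222 6156/3611]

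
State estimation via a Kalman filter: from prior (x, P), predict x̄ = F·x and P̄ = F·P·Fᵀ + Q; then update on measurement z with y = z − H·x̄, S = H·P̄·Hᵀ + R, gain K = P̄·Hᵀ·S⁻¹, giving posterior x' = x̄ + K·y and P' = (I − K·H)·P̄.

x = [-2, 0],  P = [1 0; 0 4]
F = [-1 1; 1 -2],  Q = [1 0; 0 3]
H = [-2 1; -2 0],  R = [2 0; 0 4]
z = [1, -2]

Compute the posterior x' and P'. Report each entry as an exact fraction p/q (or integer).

x' = [68/133, 213/133]
P' = [51/133 60/133; 60/133 274/133]

x̄ = F·x = [2, -2]
P̄ = F·P·Fᵀ + Q = [6 -9; -9 20]
y = z − H·x̄ = [7, 2]
S = H·P̄·Hᵀ + R = [82 42; 42 28]
K = P̄·Hᵀ·S⁻¹ = [-3/19 -51/266; 11/19 -30/133]
x' = x̄ + K·y = [68/133, 213/133]
P' = (I − K·H)·P̄ = [51/133 60/133; 60/133 274/133]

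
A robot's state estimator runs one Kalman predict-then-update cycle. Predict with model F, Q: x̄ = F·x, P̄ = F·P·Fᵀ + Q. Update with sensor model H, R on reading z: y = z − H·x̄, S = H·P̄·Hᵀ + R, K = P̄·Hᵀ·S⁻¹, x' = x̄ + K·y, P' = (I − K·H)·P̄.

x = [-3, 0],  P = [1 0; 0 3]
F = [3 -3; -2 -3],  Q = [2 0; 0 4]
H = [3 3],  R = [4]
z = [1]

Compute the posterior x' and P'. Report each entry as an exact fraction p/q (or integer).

x' = [-7581/1039, 7914/1039]
P' = [8153/1039 -7917/1039; -7917/1039 8141/1039]

x̄ = F·x = [-9, 6]
P̄ = F·P·Fᵀ + Q = [38 21; 21 35]
y = z − H·x̄ = [10]
S = H·P̄·Hᵀ + R = [1039]
K = P̄·Hᵀ·S⁻¹ = [177/1039; 168/1039]
x' = x̄ + K·y = [-7581/1039, 7914/1039]
P' = (I − K·H)·P̄ = [8153/1039 -7917/1039; -7917/1039 8141/1039]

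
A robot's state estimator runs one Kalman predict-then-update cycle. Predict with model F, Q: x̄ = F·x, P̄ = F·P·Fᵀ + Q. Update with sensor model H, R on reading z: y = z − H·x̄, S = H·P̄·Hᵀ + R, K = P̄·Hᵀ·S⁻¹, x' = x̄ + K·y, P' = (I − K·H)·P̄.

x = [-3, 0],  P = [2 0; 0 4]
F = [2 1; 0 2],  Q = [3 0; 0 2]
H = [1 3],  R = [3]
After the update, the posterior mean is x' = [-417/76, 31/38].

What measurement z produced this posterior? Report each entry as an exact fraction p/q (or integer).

z = [-3]

x̄ = F·x = [-6, 0]
P̄ = F·P·Fᵀ + Q = [15 8; 8 18]
S = H·P̄·Hᵀ + R = [228]
K = P̄·Hᵀ·S⁻¹ = [13/76; 31/114]
x' − x̄ = [39/76, 31/38] = K·y
y = (KᵀK)⁻¹·Kᵀ·(x' − x̄) = [3]
z = y + H·x̄ = [3] + [-6] = [-3]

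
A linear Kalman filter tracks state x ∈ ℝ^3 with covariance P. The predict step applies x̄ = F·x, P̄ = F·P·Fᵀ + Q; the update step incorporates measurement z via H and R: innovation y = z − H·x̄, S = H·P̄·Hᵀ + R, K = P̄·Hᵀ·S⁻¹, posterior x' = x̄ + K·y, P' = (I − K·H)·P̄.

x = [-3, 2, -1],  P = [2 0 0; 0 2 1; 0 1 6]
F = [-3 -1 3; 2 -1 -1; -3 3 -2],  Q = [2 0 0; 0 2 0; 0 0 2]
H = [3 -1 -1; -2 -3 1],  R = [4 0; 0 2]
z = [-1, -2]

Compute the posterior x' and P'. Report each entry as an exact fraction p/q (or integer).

x̄ = F·x = [4, -7, 17]
P̄ = F·P·Fᵀ + Q = [70 -30 -13; -30 20 -7; -13 -7 50]
y = z − H·x̄ = [-3, -32]
S = H·P̄·Hᵀ + R = [948 -279; -279 246]
K = P̄·Hᵀ·S⁻¹ = [14887/51789 1207/17263; -9097/51789 -11791/51789; 2297/51789 23026/51789]
x' = x̄ + K·y = [15541/17263, 42080/51789, 136690/51789]
P' = (I − K·H)·P̄ = [86942/51789 5038/51789 196240/51789; 5038/51789 16252/51789 11750/17263; 196240/51789 11750/17263 544282/51789]

x' = [15541/17263, 42080/51789, 136690/51789]
P' = [86942/51789 5038/51789 196240/51789; 5038/51789 16252/51789 11750/17263; 196240/51789 11750/17263 544282/51789]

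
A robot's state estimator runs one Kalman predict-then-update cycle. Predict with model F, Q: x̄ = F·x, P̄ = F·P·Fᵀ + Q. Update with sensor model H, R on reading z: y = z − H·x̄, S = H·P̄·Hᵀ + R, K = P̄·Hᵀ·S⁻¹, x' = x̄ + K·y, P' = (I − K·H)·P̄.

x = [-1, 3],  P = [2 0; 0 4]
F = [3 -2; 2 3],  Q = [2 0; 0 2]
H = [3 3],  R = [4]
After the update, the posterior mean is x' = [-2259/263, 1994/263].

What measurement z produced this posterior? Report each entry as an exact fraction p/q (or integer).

x̄ = F·x = [-9, 7]
P̄ = F·P·Fᵀ + Q = [36 -12; -12 46]
S = H·P̄·Hᵀ + R = [526]
K = P̄·Hᵀ·S⁻¹ = [36/263; 51/263]
x' − x̄ = [108/263, 153/263] = K·y
y = (KᵀK)⁻¹·Kᵀ·(x' − x̄) = [3]
z = y + H·x̄ = [3] + [-6] = [-3]

z = [-3]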